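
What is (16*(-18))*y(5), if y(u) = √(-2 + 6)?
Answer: -576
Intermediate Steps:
y(u) = 2 (y(u) = √4 = 2)
(16*(-18))*y(5) = (16*(-18))*2 = -288*2 = -576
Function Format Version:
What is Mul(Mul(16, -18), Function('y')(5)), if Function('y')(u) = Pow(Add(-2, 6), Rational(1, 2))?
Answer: -576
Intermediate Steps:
Function('y')(u) = 2 (Function('y')(u) = Pow(4, Rational(1, 2)) = 2)
Mul(Mul(16, -18), Function('y')(5)) = Mul(Mul(16, -18), 2) = Mul(-288, 2) = -576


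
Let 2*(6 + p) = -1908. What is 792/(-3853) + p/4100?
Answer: -347304/789865 ≈ -0.43970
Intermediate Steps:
p = -960 (p = -6 + (½)*(-1908) = -6 - 954 = -960)
792/(-3853) + p/4100 = 792/(-3853) - 960/4100 = 792*(-1/3853) - 960*1/4100 = -792/3853 - 48/205 = -347304/789865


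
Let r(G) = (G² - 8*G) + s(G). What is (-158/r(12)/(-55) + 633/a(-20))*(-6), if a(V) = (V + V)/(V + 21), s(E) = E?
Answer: 104129/1100 ≈ 94.663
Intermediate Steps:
a(V) = 2*V/(21 + V) (a(V) = (2*V)/(21 + V) = 2*V/(21 + V))
r(G) = G² - 7*G (r(G) = (G² - 8*G) + G = G² - 7*G)
(-158/r(12)/(-55) + 633/a(-20))*(-6) = (-158*1/(12*(-7 + 12))/(-55) + 633/((2*(-20)/(21 - 20))))*(-6) = (-158/(12*5)*(-1/55) + 633/((2*(-20)/1)))*(-6) = (-158/60*(-1/55) + 633/((2*(-20)*1)))*(-6) = (-158*1/60*(-1/55) + 633/(-40))*(-6) = (-79/30*(-1/55) + 633*(-1/40))*(-6) = (79/1650 - 633/40)*(-6) = -104129/6600*(-6) = 104129/1100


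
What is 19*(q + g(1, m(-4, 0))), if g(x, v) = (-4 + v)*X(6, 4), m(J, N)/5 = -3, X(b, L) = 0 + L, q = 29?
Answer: -893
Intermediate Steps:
X(b, L) = L
m(J, N) = -15 (m(J, N) = 5*(-3) = -15)
g(x, v) = -16 + 4*v (g(x, v) = (-4 + v)*4 = -16 + 4*v)
19*(q + g(1, m(-4, 0))) = 19*(29 + (-16 + 4*(-15))) = 19*(29 + (-16 - 60)) = 19*(29 - 76) = 19*(-47) = -893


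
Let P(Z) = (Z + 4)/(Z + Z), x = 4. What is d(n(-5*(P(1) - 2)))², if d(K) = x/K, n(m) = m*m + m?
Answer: 256/225 ≈ 1.1378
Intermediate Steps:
P(Z) = (4 + Z)/(2*Z) (P(Z) = (4 + Z)/((2*Z)) = (4 + Z)*(1/(2*Z)) = (4 + Z)/(2*Z))
n(m) = m + m² (n(m) = m² + m = m + m²)
d(K) = 4/K
d(n(-5*(P(1) - 2)))² = (4/(((-5*((½)*(4 + 1)/1 - 2))*(1 - 5*((½)*(4 + 1)/1 - 2)))))² = (4/(((-5*((½)*1*5 - 2))*(1 - 5*((½)*1*5 - 2)))))² = (4/(((-5*(5/2 - 2))*(1 - 5*(5/2 - 2)))))² = (4/(((-5*½)*(1 - 5*½))))² = (4/((-5*(1 - 5/2)/2)))² = (4/((-5/2*(-3/2))))² = (4/(15/4))² = (4*(4/15))² = (16/15)² = 256/225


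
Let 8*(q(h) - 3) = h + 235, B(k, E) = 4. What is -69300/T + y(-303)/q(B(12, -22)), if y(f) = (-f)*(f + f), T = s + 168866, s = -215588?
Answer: -11435629278/2047981 ≈ -5583.9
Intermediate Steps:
T = -46722 (T = -215588 + 168866 = -46722)
q(h) = 259/8 + h/8 (q(h) = 3 + (h + 235)/8 = 3 + (235 + h)/8 = 3 + (235/8 + h/8) = 259/8 + h/8)
y(f) = -2*f**2 (y(f) = (-f)*(2*f) = -2*f**2)
-69300/T + y(-303)/q(B(12, -22)) = -69300/(-46722) + (-2*(-303)**2)/(259/8 + (1/8)*4) = -69300*(-1/46722) + (-2*91809)/(259/8 + 1/2) = 11550/7787 - 183618/263/8 = 11550/7787 - 183618*8/263 = 11550/7787 - 1468944/263 = -11435629278/2047981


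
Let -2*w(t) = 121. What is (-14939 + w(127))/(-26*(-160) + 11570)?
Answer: -29999/31460 ≈ -0.95356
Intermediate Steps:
w(t) = -121/2 (w(t) = -½*121 = -121/2)
(-14939 + w(127))/(-26*(-160) + 11570) = (-14939 - 121/2)/(-26*(-160) + 11570) = -29999/(2*(4160 + 11570)) = -29999/2/15730 = -29999/2*1/15730 = -29999/31460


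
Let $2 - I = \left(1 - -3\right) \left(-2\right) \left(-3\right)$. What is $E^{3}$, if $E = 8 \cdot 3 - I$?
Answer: $97336$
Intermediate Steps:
$I = -22$ ($I = 2 - \left(1 - -3\right) \left(-2\right) \left(-3\right) = 2 - \left(1 + 3\right) \left(-2\right) \left(-3\right) = 2 - 4 \left(-2\right) \left(-3\right) = 2 - \left(-8\right) \left(-3\right) = 2 - 24 = -22$)
$E = 46$ ($E = 8 \cdot 3 - -22 = 24 + 22 = 46$)
$E^{3} = 46^{3} = 97336$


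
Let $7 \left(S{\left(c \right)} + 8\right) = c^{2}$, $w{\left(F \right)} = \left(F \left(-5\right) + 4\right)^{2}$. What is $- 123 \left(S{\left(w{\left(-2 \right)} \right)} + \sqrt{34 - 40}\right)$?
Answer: $-674040 - 123 i \sqrt{6} \approx -6.7404 \cdot 10^{5} - 301.29 i$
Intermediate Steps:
$w{\left(F \right)} = \left(4 - 5 F\right)^{2}$ ($w{\left(F \right)} = \left(- 5 F + 4\right)^{2} = \left(4 - 5 F\right)^{2}$)
$S{\left(c \right)} = -8 + \frac{c^{2}}{7}$
$- 123 \left(S{\left(w{\left(-2 \right)} \right)} + \sqrt{34 - 40}\right) = - 123 \left(\left(-8 + \frac{\left(\left(-4 + 5 \left(-2\right)\right)^{2}\right)^{2}}{7}\right) + \sqrt{34 - 40}\right) = - 123 \left(\left(-8 + \frac{\left(\left(-4 - 10\right)^{2}\right)^{2}}{7}\right) + \sqrt{-6}\right) = - 123 \left(\left(-8 + \frac{\left(\left(-14\right)^{2}\right)^{2}}{7}\right) + i \sqrt{6}\right) = - 123 \left(\left(-8 + \frac{196^{2}}{7}\right) + i \sqrt{6}\right) = - 123 \left(\left(-8 + \frac{1}{7} \cdot 38416\right) + i \sqrt{6}\right) = - 123 \left(\left(-8 + 5488\right) + i \sqrt{6}\right) = - 123 \left(5480 + i \sqrt{6}\right) = -674040 - 123 i \sqrt{6}$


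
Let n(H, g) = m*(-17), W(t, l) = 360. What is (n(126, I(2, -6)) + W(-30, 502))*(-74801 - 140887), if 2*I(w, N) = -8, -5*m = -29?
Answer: -281904216/5 ≈ -5.6381e+7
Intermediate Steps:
m = 29/5 (m = -1/5*(-29) = 29/5 ≈ 5.8000)
I(w, N) = -4 (I(w, N) = (1/2)*(-8) = -4)
n(H, g) = -493/5 (n(H, g) = (29/5)*(-17) = -493/5)
(n(126, I(2, -6)) + W(-30, 502))*(-74801 - 140887) = (-493/5 + 360)*(-74801 - 140887) = (1307/5)*(-215688) = -281904216/5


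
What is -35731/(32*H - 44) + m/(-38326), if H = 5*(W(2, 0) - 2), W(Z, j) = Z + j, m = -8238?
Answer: 684894389/843172 ≈ 812.28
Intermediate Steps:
H = 0 (H = 5*((2 + 0) - 2) = 5*(2 - 2) = 5*0 = 0)
-35731/(32*H - 44) + m/(-38326) = -35731/(32*0 - 44) - 8238/(-38326) = -35731/(0 - 44) - 8238*(-1/38326) = -35731/(-44) + 4119/19163 = -35731*(-1/44) + 4119/19163 = 35731/44 + 4119/19163 = 684894389/843172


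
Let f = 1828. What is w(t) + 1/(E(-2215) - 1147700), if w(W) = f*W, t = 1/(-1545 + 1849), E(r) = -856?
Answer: 32805626/5455641 ≈ 6.0132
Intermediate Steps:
t = 1/304 ≈ 0.0032895
w(W) = 1828*W
w(t) + 1/(E(-2215) - 1147700) = 1828*(1/304) + 1/(-856 - 1147700) = 457/76 + 1/(-1148556) = 457/76 - 1/1148556 = 32805626/5455641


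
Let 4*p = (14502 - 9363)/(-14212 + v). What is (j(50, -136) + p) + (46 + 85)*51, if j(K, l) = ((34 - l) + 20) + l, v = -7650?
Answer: 588957141/87448 ≈ 6734.9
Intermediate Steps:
j(K, l) = 54 (j(K, l) = (54 - l) + l = 54)
p = -5139/87448 (p = ((14502 - 9363)/(-14212 - 7650))/4 = (5139/(-21862))/4 = (5139*(-1/21862))/4 = (¼)*(-5139/21862) = -5139/87448 ≈ -0.058766)
(j(50, -136) + p) + (46 + 85)*51 = (54 - 5139/87448) + (46 + 85)*51 = 4717053/87448 + 131*51 = 4717053/87448 + 6681 = 588957141/87448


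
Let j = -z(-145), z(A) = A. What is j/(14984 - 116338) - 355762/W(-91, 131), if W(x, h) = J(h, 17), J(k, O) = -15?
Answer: 36057899573/1520310 ≈ 23717.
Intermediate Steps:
W(x, h) = -15
j = 145 (j = -1*(-145) = 145)
j/(14984 - 116338) - 355762/W(-91, 131) = 145/(14984 - 116338) - 355762/(-15) = 145/(-101354) - 355762*(-1/15) = 145*(-1/101354) + 355762/15 = -145/101354 + 355762/15 = 36057899573/1520310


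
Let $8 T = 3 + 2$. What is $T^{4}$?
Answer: $\frac{625}{4096} \approx 0.15259$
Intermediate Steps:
$T = \frac{5}{8}$ ($T = \frac{3 + 2}{8} = \frac{1}{8} \cdot 5 = \frac{5}{8} \approx 0.625$)
$T^{4} = \left(\frac{5}{8}\right)^{4} = \frac{625}{4096}$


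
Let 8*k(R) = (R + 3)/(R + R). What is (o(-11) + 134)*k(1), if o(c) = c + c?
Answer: 28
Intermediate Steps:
k(R) = (3 + R)/(16*R) (k(R) = ((R + 3)/(R + R))/8 = ((3 + R)/((2*R)))/8 = ((3 + R)*(1/(2*R)))/8 = ((3 + R)/(2*R))/8 = (3 + R)/(16*R))
o(c) = 2*c
(o(-11) + 134)*k(1) = (2*(-11) + 134)*((1/16)*(3 + 1)/1) = (-22 + 134)*((1/16)*1*4) = 112*(¼) = 28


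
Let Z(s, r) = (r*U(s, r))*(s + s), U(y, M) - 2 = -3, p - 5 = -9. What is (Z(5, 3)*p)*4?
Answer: 480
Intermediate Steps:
p = -4 (p = 5 - 9 = -4)
U(y, M) = -1 (U(y, M) = 2 - 3 = -1)
Z(s, r) = -2*r*s (Z(s, r) = (r*(-1))*(s + s) = (-r)*(2*s) = -2*r*s)
(Z(5, 3)*p)*4 = (-2*3*5*(-4))*4 = -30*(-4)*4 = 120*4 = 480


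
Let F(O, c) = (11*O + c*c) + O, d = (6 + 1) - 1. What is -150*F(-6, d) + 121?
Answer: 5521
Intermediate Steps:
d = 6 (d = 7 - 1 = 6)
F(O, c) = c**2 + 12*O (F(O, c) = (11*O + c**2) + O = (c**2 + 11*O) + O = c**2 + 12*O)
-150*F(-6, d) + 121 = -150*(6**2 + 12*(-6)) + 121 = -150*(36 - 72) + 121 = -150*(-36) + 121 = 5400 + 121 = 5521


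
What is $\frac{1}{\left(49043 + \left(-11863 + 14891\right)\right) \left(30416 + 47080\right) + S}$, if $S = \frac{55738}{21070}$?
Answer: $\frac{10535}{42511824593429} \approx 2.4781 \cdot 10^{-10}$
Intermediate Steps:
$S = \frac{27869}{10535}$ ($S = 55738 \cdot \frac{1}{21070} = \frac{27869}{10535} \approx 2.6454$)
$\frac{1}{\left(49043 + \left(-11863 + 14891\right)\right) \left(30416 + 47080\right) + S} = \frac{1}{\left(49043 + \left(-11863 + 14891\right)\right) \left(30416 + 47080\right) + \frac{27869}{10535}} = \frac{1}{\left(49043 + 3028\right) 77496 + \frac{27869}{10535}} = \frac{1}{52071 \cdot 77496 + \frac{27869}{10535}} = \frac{1}{4035294216 + \frac{27869}{10535}} = \frac{1}{\frac{42511824593429}{10535}} = \frac{10535}{42511824593429}$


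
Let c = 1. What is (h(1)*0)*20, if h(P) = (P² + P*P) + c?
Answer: 0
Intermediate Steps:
h(P) = 1 + 2*P² (h(P) = (P² + P*P) + 1 = (P² + P²) + 1 = 2*P² + 1 = 1 + 2*P²)
(h(1)*0)*20 = ((1 + 2*1²)*0)*20 = ((1 + 2*1)*0)*20 = ((1 + 2)*0)*20 = (3*0)*20 = 0*20 = 0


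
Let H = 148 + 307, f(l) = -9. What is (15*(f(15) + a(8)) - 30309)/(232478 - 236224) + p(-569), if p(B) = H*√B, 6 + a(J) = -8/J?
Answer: 30549/3746 + 455*I*√569 ≈ 8.1551 + 10853.0*I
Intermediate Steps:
a(J) = -6 - 8/J
H = 455
p(B) = 455*√B
(15*(f(15) + a(8)) - 30309)/(232478 - 236224) + p(-569) = (15*(-9 + (-6 - 8/8)) - 30309)/(232478 - 236224) + 455*√(-569) = (15*(-9 + (-6 - 8*⅛)) - 30309)/(-3746) + 455*(I*√569) = (15*(-9 + (-6 - 1)) - 30309)*(-1/3746) + 455*I*√569 = (15*(-9 - 7) - 30309)*(-1/3746) + 455*I*√569 = (15*(-16) - 30309)*(-1/3746) + 455*I*√569 = (-240 - 30309)*(-1/3746) + 455*I*√569 = -30549*(-1/3746) + 455*I*√569 = 30549/3746 + 455*I*√569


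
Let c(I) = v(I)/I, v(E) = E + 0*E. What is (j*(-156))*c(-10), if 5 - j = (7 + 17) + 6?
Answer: 3900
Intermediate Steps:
v(E) = E (v(E) = E + 0 = E)
c(I) = 1 (c(I) = I/I = 1)
j = -25 (j = 5 - ((7 + 17) + 6) = 5 - (24 + 6) = 5 - 1*30 = 5 - 30 = -25)
(j*(-156))*c(-10) = -25*(-156)*1 = 3900*1 = 3900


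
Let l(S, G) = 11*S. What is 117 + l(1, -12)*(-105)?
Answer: -1038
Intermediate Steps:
117 + l(1, -12)*(-105) = 117 + (11*1)*(-105) = 117 + 11*(-105) = 117 - 1155 = -1038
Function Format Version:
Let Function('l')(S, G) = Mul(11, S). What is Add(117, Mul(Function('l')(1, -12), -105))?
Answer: -1038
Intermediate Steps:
Add(117, Mul(Function('l')(1, -12), -105)) = Add(117, Mul(Mul(11, 1), -105)) = Add(117, Mul(11, -105)) = Add(117, -1155) = -1038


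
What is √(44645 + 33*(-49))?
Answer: 2*√10757 ≈ 207.43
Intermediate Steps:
√(44645 + 33*(-49)) = √(44645 - 1617) = √43028 = 2*√10757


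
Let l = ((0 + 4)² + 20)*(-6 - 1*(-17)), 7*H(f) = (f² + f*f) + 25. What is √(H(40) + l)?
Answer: √41979/7 ≈ 29.270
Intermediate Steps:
H(f) = 25/7 + 2*f²/7 (H(f) = ((f² + f*f) + 25)/7 = ((f² + f²) + 25)/7 = (2*f² + 25)/7 = (25 + 2*f²)/7 = 25/7 + 2*f²/7)
l = 396 (l = (4² + 20)*(-6 + 17) = (16 + 20)*11 = 36*11 = 396)
√(H(40) + l) = √((25/7 + (2/7)*40²) + 396) = √((25/7 + (2/7)*1600) + 396) = √((25/7 + 3200/7) + 396) = √(3225/7 + 396) = √(5997/7) = √41979/7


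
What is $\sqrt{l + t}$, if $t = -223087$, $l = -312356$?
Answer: $i \sqrt{535443} \approx 731.74 i$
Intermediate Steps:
$\sqrt{l + t} = \sqrt{-312356 - 223087} = \sqrt{-535443} = i \sqrt{535443}$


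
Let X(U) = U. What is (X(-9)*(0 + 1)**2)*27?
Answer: -243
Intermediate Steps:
(X(-9)*(0 + 1)**2)*27 = -9*(0 + 1)**2*27 = -9*1**2*27 = -9*1*27 = -9*27 = -243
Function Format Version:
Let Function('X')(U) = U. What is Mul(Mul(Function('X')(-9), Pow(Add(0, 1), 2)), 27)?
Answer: -243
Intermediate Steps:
Mul(Mul(Function('X')(-9), Pow(Add(0, 1), 2)), 27) = Mul(Mul(-9, Pow(Add(0, 1), 2)), 27) = Mul(Mul(-9, Pow(1, 2)), 27) = Mul(Mul(-9, 1), 27) = Mul(-9, 27) = -243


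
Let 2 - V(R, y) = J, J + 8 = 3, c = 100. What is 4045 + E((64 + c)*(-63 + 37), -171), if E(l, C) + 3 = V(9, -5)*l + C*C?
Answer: 3435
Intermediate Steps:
J = -5 (J = -8 + 3 = -5)
V(R, y) = 7 (V(R, y) = 2 - 1*(-5) = 2 + 5 = 7)
E(l, C) = -3 + C² + 7*l (E(l, C) = -3 + (7*l + C*C) = -3 + (7*l + C²) = -3 + (C² + 7*l) = -3 + C² + 7*l)
4045 + E((64 + c)*(-63 + 37), -171) = 4045 + (-3 + (-171)² + 7*((64 + 100)*(-63 + 37))) = 4045 + (-3 + 29241 + 7*(164*(-26))) = 4045 + (-3 + 29241 + 7*(-4264)) = 4045 + (-3 + 29241 - 29848) = 4045 - 610 = 3435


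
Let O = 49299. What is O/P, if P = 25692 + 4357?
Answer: 49299/30049 ≈ 1.6406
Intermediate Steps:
P = 30049
O/P = 49299/30049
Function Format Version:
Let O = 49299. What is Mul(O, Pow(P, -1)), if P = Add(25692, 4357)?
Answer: Rational(49299, 30049) ≈ 1.6406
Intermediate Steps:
P = 30049
Mul(O, Pow(P, -1)) = Mul(49299, Pow(30049, -1)) = Mul(49299, Rational(1, 30049)) = Rational(49299, 30049)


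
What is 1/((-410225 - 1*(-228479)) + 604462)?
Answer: 1/422716 ≈ 2.3657e-6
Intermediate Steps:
1/((-410225 - 1*(-228479)) + 604462) = 1/((-410225 + 228479) + 604462) = 1/(-181746 + 604462) = 1/422716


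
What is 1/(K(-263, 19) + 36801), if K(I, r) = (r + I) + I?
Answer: 1/36294 ≈ 2.7553e-5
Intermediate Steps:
K(I, r) = r + 2*I (K(I, r) = (I + r) + I = r + 2*I)
1/(K(-263, 19) + 36801) = 1/((19 + 2*(-263)) + 36801) = 1/((19 - 526) + 36801) = 1/(-507 + 36801) = 1/36294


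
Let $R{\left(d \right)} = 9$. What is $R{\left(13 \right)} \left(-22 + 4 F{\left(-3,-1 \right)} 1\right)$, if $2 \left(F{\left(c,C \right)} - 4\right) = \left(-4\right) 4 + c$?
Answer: $-396$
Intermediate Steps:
$F{\left(c,C \right)} = -4 + \frac{c}{2}$ ($F{\left(c,C \right)} = 4 + \frac{\left(-4\right) 4 + c}{2} = 4 + \frac{-16 + c}{2} = 4 + \left(-8 + \frac{c}{2}\right) = -4 + \frac{c}{2}$)
$R{\left(13 \right)} \left(-22 + 4 F{\left(-3,-1 \right)} 1\right) = 9 \left(-22 + 4 \left(-4 + \frac{1}{2} \left(-3\right)\right) 1\right) = 9 \left(-22 + 4 \left(-4 - \frac{3}{2}\right) 1\right) = 9 \left(-22 + 4 \left(- \frac{11}{2}\right) 1\right) = 9 \left(-22 - 22\right) = 9 \left(-44\right) = -396$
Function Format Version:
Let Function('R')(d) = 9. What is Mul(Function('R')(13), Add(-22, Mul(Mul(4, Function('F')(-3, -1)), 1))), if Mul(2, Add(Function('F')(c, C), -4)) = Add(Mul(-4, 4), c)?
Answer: -396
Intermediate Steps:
Function('F')(c, C) = Add(-4, Mul(Rational(1, 2), c)) (Function('F')(c, C) = Add(4, Mul(Rational(1, 2), Add(Mul(-4, 4), c))) = Add(4, Mul(Rational(1, 2), Add(-16, c))) = Add(4, Add(-8, Mul(Rational(1, 2), c))) = Add(-4, Mul(Rational(1, 2), c)))
Mul(Function('R')(13), Add(-22, Mul(Mul(4, Function('F')(-3, -1)), 1))) = Mul(9, Add(-22, Mul(Mul(4, Add(-4, Mul(Rational(1, 2), -3))), 1))) = Mul(9, Add(-22, Mul(Mul(4, Add(-4, Rational(-3, 2))), 1))) = Mul(9, Add(-22, Mul(Mul(4, Rational(-11, 2)), 1))) = Mul(9, Add(-22, Mul(-22, 1))) = Mul(9, Add(-22, -22)) = Mul(9, -44) = -396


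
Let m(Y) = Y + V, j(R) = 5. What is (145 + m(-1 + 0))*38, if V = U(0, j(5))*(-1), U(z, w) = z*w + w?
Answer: 5282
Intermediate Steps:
U(z, w) = w + w*z (U(z, w) = w*z + w = w + w*z)
V = -5 (V = (5*(1 + 0))*(-1) = (5*1)*(-1) = 5*(-1) = -5)
m(Y) = -5 + Y (m(Y) = Y - 5 = -5 + Y)
(145 + m(-1 + 0))*38 = (145 + (-5 + (-1 + 0)))*38 = (145 + (-5 - 1))*38 = (145 - 6)*38 = 139*38 = 5282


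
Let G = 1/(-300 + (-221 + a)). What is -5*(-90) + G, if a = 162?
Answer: 161549/359 ≈ 450.00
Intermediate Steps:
G = -1/359 (G = 1/(-300 + (-221 + 162)) = 1/(-300 - 59) = 1/(-359) = -1/359 ≈ -0.0027855)
-5*(-90) + G = -5*(-90) - 1/359 = 450 - 1/359 = 161549/359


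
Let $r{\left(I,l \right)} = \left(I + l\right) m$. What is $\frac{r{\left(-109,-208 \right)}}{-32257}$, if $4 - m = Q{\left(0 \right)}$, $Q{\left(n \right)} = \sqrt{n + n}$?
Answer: $\frac{1268}{32257} \approx 0.039309$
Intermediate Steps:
$Q{\left(n \right)} = \sqrt{2} \sqrt{n}$ ($Q{\left(n \right)} = \sqrt{2 n} = \sqrt{2} \sqrt{n}$)
$m = 4$ ($m = 4 - \sqrt{2} \sqrt{0} = 4 - \sqrt{2} \cdot 0 = 4 - 0 = 4 + 0 = 4$)
$r{\left(I,l \right)} = 4 I + 4 l$ ($r{\left(I,l \right)} = \left(I + l\right) 4 = 4 I + 4 l$)
$\frac{r{\left(-109,-208 \right)}}{-32257} = \frac{4 \left(-109\right) + 4 \left(-208\right)}{-32257} = \left(-436 - 832\right) \left(- \frac{1}{32257}\right) = \left(-1268\right) \left(- \frac{1}{32257}\right) = \frac{1268}{32257}$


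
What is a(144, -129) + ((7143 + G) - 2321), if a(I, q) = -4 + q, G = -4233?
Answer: 456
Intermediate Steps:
a(144, -129) + ((7143 + G) - 2321) = (-4 - 129) + ((7143 - 4233) - 2321) = -133 + (2910 - 2321) = -133 + 589 = 456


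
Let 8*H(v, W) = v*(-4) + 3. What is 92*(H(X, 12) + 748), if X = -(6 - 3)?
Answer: 137977/2 ≈ 68989.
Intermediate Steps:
X = -3 (X = -1*3 = -3)
H(v, W) = 3/8 - v/2 (H(v, W) = (v*(-4) + 3)/8 = (-4*v + 3)/8 = (3 - 4*v)/8 = 3/8 - v/2)
92*(H(X, 12) + 748) = 92*((3/8 - ½*(-3)) + 748) = 92*((3/8 + 3/2) + 748) = 92*(15/8 + 748) = 92*(5999/8) = 137977/2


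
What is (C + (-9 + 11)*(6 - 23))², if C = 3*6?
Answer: 256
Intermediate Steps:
C = 18
(C + (-9 + 11)*(6 - 23))² = (18 + (-9 + 11)*(6 - 23))² = (18 + 2*(-17))² = (18 - 34)² = (-16)² = 256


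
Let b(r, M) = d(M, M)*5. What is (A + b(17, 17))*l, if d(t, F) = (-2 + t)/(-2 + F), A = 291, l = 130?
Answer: 38480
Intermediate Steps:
d(t, F) = (-2 + t)/(-2 + F)
b(r, M) = 5 (b(r, M) = ((-2 + M)/(-2 + M))*5 = 1*5 = 5)
(A + b(17, 17))*l = (291 + 5)*130 = 296*130 = 38480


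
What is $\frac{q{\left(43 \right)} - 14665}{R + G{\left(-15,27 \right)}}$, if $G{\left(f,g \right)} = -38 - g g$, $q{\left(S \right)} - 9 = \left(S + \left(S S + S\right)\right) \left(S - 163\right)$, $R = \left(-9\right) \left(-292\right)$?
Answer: $- \frac{246856}{1861} \approx -132.65$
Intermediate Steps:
$R = 2628$
$q{\left(S \right)} = 9 + \left(-163 + S\right) \left(S^{2} + 2 S\right)$ ($q{\left(S \right)} = 9 + \left(S + \left(S S + S\right)\right) \left(S - 163\right) = 9 + \left(S + \left(S^{2} + S\right)\right) \left(-163 + S\right) = 9 + \left(S + \left(S + S^{2}\right)\right) \left(-163 + S\right) = 9 + \left(S^{2} + 2 S\right) \left(-163 + S\right) = 9 + \left(-163 + S\right) \left(S^{2} + 2 S\right)$)
$G{\left(f,g \right)} = -38 - g^{2}$
$\frac{q{\left(43 \right)} - 14665}{R + G{\left(-15,27 \right)}} = \frac{\left(9 + 43^{3} - 14018 - 161 \cdot 43^{2}\right) - 14665}{2628 - 767} = \frac{\left(9 + 79507 - 14018 - 297689\right) - 14665}{2628 - 767} = \frac{-232191 - 14665}{2628 - 767} = - \frac{246856}{1861}$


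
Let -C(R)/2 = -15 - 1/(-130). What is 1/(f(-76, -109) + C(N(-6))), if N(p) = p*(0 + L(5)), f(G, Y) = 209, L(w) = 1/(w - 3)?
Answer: 65/15534 ≈ 0.0041844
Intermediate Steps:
L(w) = 1/(-3 + w)
N(p) = p/2 (N(p) = p*(0 + 1/(-3 + 5)) = p*(0 + 1/2) = p*(0 + ½) = p*(½) = p/2)
C(R) = 1949/65 (C(R) = -2*(-15 - 1/(-130)) = -2*(-15 - 1*(-1/130)) = -2*(-15 + 1/130) = -2*(-1949/130) = 1949/65)
1/(f(-76, -109) + C(N(-6))) = 1/(209 + 1949/65) = 1/(15534/65) = 65/15534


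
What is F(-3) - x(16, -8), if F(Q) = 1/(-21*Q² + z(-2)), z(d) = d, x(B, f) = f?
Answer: 1527/191 ≈ 7.9948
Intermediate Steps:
F(Q) = 1/(-2 - 21*Q²) (F(Q) = 1/(-21*Q² - 2) = 1/(-2 - 21*Q²))
F(-3) - x(16, -8) = -1/(2 + 21*(-3)²) - 1*(-8) = -1/(2 + 21*9) + 8 = -1/(2 + 189) + 8 = -1/191 + 8 = 1527/191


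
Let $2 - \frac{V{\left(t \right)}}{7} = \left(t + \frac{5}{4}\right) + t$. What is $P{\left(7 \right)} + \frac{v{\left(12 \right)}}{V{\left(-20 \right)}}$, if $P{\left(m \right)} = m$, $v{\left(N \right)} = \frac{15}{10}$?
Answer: $\frac{7993}{1141} \approx 7.0053$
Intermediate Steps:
$v{\left(N \right)} = \frac{3}{2}$ ($v{\left(N \right)} = 15 \cdot \frac{1}{10} = \frac{3}{2}$)
$V{\left(t \right)} = \frac{21}{4} - 14 t$ ($V{\left(t \right)} = 14 - 7 \left(\left(t + \frac{5}{4}\right) + t\right) = 14 - 7 \left(\left(\frac{5}{4} + t\right) + t\right) = 14 - 7 \left(\frac{5}{4} + 2 t\right) = 14 - \left(\frac{35}{4} + 14 t\right) = \frac{21}{4} - 14 t$)
$P{\left(7 \right)} + \frac{v{\left(12 \right)}}{V{\left(-20 \right)}} = 7 + \frac{1}{\frac{21}{4} - -280} \cdot \frac{3}{2} = 7 + \frac{1}{\frac{21}{4} + 280} \cdot \frac{3}{2} = 7 + \frac{1}{\frac{1141}{4}} \cdot \frac{3}{2} = 7 + \frac{4}{1141} \cdot \frac{3}{2} = 7 + \frac{6}{1141} = \frac{7993}{1141}$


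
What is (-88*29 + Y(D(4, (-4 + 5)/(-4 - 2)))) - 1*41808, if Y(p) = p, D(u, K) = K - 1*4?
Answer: -266185/6 ≈ -44364.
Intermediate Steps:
D(u, K) = -4 + K (D(u, K) = K - 4 = -4 + K)
(-88*29 + Y(D(4, (-4 + 5)/(-4 - 2)))) - 1*41808 = (-88*29 + (-4 + (-4 + 5)/(-4 - 2))) - 1*41808 = (-2552 + (-4 + 1/(-6))) - 41808 = (-2552 + (-4 + 1*(-⅙))) - 41808 = (-2552 + (-4 - ⅙)) - 41808 = (-2552 - 25/6) - 41808 = -15337/6 - 41808 = -266185/6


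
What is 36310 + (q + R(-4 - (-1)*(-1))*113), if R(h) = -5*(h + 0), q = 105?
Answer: 39240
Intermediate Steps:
R(h) = -5*h
36310 + (q + R(-4 - (-1)*(-1))*113) = 36310 + (105 - 5*(-4 - (-1)*(-1))*113) = 36310 + (105 - 5*(-4 - 1*1)*113) = 36310 + (105 - 5*(-4 - 1)*113) = 36310 + (105 - 5*(-5)*113) = 36310 + (105 + 25*113) = 36310 + (105 + 2825) = 36310 + 2930 = 39240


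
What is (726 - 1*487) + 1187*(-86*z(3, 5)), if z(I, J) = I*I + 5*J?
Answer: -3470549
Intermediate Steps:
z(I, J) = I**2 + 5*J
(726 - 1*487) + 1187*(-86*z(3, 5)) = (726 - 1*487) + 1187*(-86*(3**2 + 5*5)) = (726 - 487) + 1187*(-86*(9 + 25)) = 239 + 1187*(-86*34) = 239 + 1187*(-2924) = 239 - 3470788 = -3470549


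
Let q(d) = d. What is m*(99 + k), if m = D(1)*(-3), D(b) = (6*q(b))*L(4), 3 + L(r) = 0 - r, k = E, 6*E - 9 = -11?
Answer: 12432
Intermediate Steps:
E = -⅓ (E = 3/2 + (⅙)*(-11) = 3/2 - 11/6 = -⅓ ≈ -0.33333)
k = -⅓ ≈ -0.33333
L(r) = -3 - r (L(r) = -3 + (0 - r) = -3 - r)
D(b) = -42*b (D(b) = (6*b)*(-3 - 1*4) = (6*b)*(-3 - 4) = (6*b)*(-7) = -42*b)
m = 126 (m = -42*1*(-3) = -42*(-3) = 126)
m*(99 + k) = 126*(99 - ⅓) = 126*(296/3) = 12432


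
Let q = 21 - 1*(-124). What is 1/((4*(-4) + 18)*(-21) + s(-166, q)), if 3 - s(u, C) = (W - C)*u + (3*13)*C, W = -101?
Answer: -1/46530 ≈ -2.1492e-5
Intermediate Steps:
q = 145 (q = 21 + 124 = 145)
s(u, C) = 3 - 39*C - u*(-101 - C) (s(u, C) = 3 - ((-101 - C)*u + (3*13)*C) = 3 - (u*(-101 - C) + 39*C) = 3 - (39*C + u*(-101 - C)) = 3 + (-39*C - u*(-101 - C)) = 3 - 39*C - u*(-101 - C))
1/((4*(-4) + 18)*(-21) + s(-166, q)) = 1/((4*(-4) + 18)*(-21) + (3 - 39*145 + 101*(-166) + 145*(-166))) = 1/((-16 + 18)*(-21) + (3 - 5655 - 16766 - 24070)) = 1/(2*(-21) - 46488) = 1/(-42 - 46488) = 1/(-46530) = -1/46530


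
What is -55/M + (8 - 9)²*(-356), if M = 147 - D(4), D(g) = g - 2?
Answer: -10335/29 ≈ -356.38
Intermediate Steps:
D(g) = -2 + g
M = 145 (M = 147 - (-2 + 4) = 147 - 1*2 = 147 - 2 = 145)
-55/M + (8 - 9)²*(-356) = -55/145 + (8 - 9)²*(-356) = -55*1/145 + (-1)²*(-356) = -11/29 + 1*(-356) = -11/29 - 356 = -10335/29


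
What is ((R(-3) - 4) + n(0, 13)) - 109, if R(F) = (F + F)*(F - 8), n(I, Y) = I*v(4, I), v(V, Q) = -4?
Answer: -47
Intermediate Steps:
n(I, Y) = -4*I (n(I, Y) = I*(-4) = -4*I)
R(F) = 2*F*(-8 + F) (R(F) = (2*F)*(-8 + F) = 2*F*(-8 + F))
((R(-3) - 4) + n(0, 13)) - 109 = ((2*(-3)*(-8 - 3) - 4) - 4*0) - 109 = ((2*(-3)*(-11) - 4) + 0) - 109 = ((66 - 4) + 0) - 109 = (62 + 0) - 109 = 62 - 109 = -47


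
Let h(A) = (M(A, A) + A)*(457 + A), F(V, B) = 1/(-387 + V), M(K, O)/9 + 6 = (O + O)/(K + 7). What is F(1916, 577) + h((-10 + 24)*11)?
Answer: 2518654447/35167 ≈ 71620.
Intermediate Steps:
M(K, O) = -54 + 18*O/(7 + K) (M(K, O) = -54 + 9*((O + O)/(K + 7)) = -54 + 9*((2*O)/(7 + K)) = -54 + 9*(2*O/(7 + K)) = -54 + 18*O/(7 + K))
h(A) = (457 + A)*(A + 18*(-21 - 2*A)/(7 + A)) (h(A) = (18*(-21 + A - 3*A)/(7 + A) + A)*(457 + A) = (18*(-21 - 2*A)/(7 + A) + A)*(457 + A) = (A + 18*(-21 - 2*A)/(7 + A))*(457 + A) = (457 + A)*(A + 18*(-21 - 2*A)/(7 + A)))
F(1916, 577) + h((-10 + 24)*11) = 1/(-387 + 1916) + (-172746 + ((-10 + 24)*11)³ - 13631*(-10 + 24)*11 + 428*((-10 + 24)*11)²)/(7 + (-10 + 24)*11) = 1/1529 + (-172746 + (14*11)³ - 190834*11 + 428*(14*11)²)/(7 + 14*11) = 1/1529 + (-172746 + 154³ - 13631*154 + 428*154²)/(7 + 154) = 1/1529 + (-172746 + 3652264 - 2099174 + 428*23716)/161 = 1/1529 + (-172746 + 3652264 - 2099174 + 10150448)/161 = 1/1529 + (1/161)*11530792 = 1/1529 + 1647256/23 = 2518654447/35167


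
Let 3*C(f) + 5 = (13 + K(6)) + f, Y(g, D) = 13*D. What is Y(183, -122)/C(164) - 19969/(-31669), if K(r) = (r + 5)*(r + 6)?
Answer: -72305263/4813688 ≈ -15.021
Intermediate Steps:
K(r) = (5 + r)*(6 + r)
C(f) = 140/3 + f/3 (C(f) = -5/3 + ((13 + (30 + 6² + 11*6)) + f)/3 = -5/3 + ((13 + (30 + 36 + 66)) + f)/3 = -5/3 + ((13 + 132) + f)/3 = -5/3 + (145 + f)/3 = -5/3 + (145/3 + f/3) = 140/3 + f/3)
Y(183, -122)/C(164) - 19969/(-31669) = (13*(-122))/(140/3 + (⅓)*164) - 19969/(-31669) = -1586/(140/3 + 164/3) - 19969*(-1/31669) = -1586/304/3 + 19969/31669 = -1586*3/304 + 19969/31669 = -2379/152 + 19969/31669 = -72305263/4813688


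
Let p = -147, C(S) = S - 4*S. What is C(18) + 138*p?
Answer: -20340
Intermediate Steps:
C(S) = -3*S
C(18) + 138*p = -3*18 + 138*(-147) = -54 - 20286 = -20340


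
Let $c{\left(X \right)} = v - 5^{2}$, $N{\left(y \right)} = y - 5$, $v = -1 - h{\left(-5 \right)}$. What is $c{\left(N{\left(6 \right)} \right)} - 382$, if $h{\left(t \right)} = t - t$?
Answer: $-408$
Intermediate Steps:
$h{\left(t \right)} = 0$
$v = -1$ ($v = -1 - 0 = -1 + 0 = -1$)
$N{\left(y \right)} = -5 + y$
$c{\left(X \right)} = -26$ ($c{\left(X \right)} = -1 - 5^{2} = -1 - 25 = -26$)
$c{\left(N{\left(6 \right)} \right)} - 382 = -26 - 382 = -408$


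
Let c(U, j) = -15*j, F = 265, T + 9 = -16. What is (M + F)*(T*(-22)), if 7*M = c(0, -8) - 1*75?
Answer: 1045000/7 ≈ 1.4929e+5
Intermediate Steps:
T = -25 (T = -9 - 16 = -25)
M = 45/7 (M = (-15*(-8) - 1*75)/7 = (120 - 75)/7 = (⅐)*45 = 45/7 ≈ 6.4286)
(M + F)*(T*(-22)) = (45/7 + 265)*(-25*(-22)) = (1900/7)*550 = 1045000/7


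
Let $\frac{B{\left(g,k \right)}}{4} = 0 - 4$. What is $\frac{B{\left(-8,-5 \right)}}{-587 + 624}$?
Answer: $- \frac{16}{37} \approx -0.43243$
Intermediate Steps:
$B{\left(g,k \right)} = -16$ ($B{\left(g,k \right)} = 4 \left(0 - 4\right) = 4 \left(-4\right) = -16$)
$\frac{B{\left(-8,-5 \right)}}{-587 + 624} = - \frac{16}{-587 + 624} = - \frac{16}{37}$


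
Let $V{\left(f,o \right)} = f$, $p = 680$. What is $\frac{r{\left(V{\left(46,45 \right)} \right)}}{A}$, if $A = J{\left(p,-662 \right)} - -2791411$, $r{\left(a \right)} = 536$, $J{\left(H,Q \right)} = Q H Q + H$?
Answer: $\frac{536}{300798011} \approx 1.7819 \cdot 10^{-6}$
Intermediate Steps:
$J{\left(H,Q \right)} = H + H Q^{2}$ ($J{\left(H,Q \right)} = H Q Q + H = H Q^{2} + H = H + H Q^{2}$)
$A = 300798011$ ($A = 680 \left(1 + \left(-662\right)^{2}\right) - -2791411 = 680 \left(1 + 438244\right) + 2791411 = 680 \cdot 438245 + 2791411 = 298006600 + 2791411 = 300798011$)
$\frac{r{\left(V{\left(46,45 \right)} \right)}}{A} = \frac{536}{300798011}$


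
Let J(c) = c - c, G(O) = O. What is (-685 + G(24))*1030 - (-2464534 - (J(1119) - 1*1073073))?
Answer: 710631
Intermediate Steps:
J(c) = 0
(-685 + G(24))*1030 - (-2464534 - (J(1119) - 1*1073073)) = (-685 + 24)*1030 - (-2464534 - (0 - 1*1073073)) = -661*1030 - (-2464534 - (0 - 1073073)) = -680830 - (-2464534 - 1*(-1073073)) = -680830 - (-2464534 + 1073073) = -680830 - 1*(-1391461) = -680830 + 1391461 = 710631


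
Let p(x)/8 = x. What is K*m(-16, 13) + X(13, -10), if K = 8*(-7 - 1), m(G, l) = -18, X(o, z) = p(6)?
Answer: 1200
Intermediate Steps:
p(x) = 8*x
X(o, z) = 48 (X(o, z) = 8*6 = 48)
K = -64 (K = 8*(-8) = -64)
K*m(-16, 13) + X(13, -10) = -64*(-18) + 48 = 1152 + 48 = 1200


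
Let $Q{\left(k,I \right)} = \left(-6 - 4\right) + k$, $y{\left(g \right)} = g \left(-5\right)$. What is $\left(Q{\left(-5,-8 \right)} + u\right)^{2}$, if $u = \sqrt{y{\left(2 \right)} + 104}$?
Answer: $\left(15 - \sqrt{94}\right)^{2} \approx 28.139$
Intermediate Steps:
$y{\left(g \right)} = - 5 g$
$Q{\left(k,I \right)} = -10 + k$
$u = \sqrt{94}$ ($u = \sqrt{\left(-5\right) 2 + 104} = \sqrt{-10 + 104} = \sqrt{94} \approx 9.6954$)
$\left(Q{\left(-5,-8 \right)} + u\right)^{2} = \left(\left(-10 - 5\right) + \sqrt{94}\right)^{2} = \left(-15 + \sqrt{94}\right)^{2}$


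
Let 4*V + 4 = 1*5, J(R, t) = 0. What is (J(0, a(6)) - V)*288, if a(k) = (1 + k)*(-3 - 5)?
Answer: -72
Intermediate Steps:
a(k) = -8 - 8*k (a(k) = (1 + k)*(-8) = -8 - 8*k)
V = ¼ (V = -1 + (1*5)/4 = -1 + (¼)*5 = -1 + 5/4 = ¼ ≈ 0.25000)
(J(0, a(6)) - V)*288 = (0 - 1*¼)*288 = (0 - ¼)*288 = -¼*288 = -72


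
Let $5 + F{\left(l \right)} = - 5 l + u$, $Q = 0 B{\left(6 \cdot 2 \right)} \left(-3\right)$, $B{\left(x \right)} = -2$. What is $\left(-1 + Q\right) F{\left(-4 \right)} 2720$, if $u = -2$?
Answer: $-35360$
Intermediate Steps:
$Q = 0$ ($Q = 0 \left(-2\right) \left(-3\right) = 0 \left(-3\right) = 0$)
$F{\left(l \right)} = -7 - 5 l$ ($F{\left(l \right)} = -5 - \left(2 + 5 l\right) = -7 - 5 l$)
$\left(-1 + Q\right) F{\left(-4 \right)} 2720 = \left(-1 + 0\right) \left(-7 - -20\right) 2720 = - (-7 + 20) 2720 = \left(-1\right) 13 \cdot 2720 = \left(-13\right) 2720 = -35360$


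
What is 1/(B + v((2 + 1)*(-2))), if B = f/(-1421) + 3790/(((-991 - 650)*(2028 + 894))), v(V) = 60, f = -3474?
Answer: 3406848921/212737160939 ≈ 0.016014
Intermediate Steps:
B = 8326225679/3406848921 (B = -3474/(-1421) + 3790/(((-991 - 650)*(2028 + 894))) = -3474*(-1/1421) + 3790/((-1641*2922)) = 3474/1421 + 3790/(-4795002) = 3474/1421 + 3790*(-1/4795002) = 3474/1421 - 1895/2397501 = 8326225679/3406848921 ≈ 2.4440)
1/(B + v((2 + 1)*(-2))) = 1/(8326225679/3406848921 + 60) = 1/(212737160939/3406848921) = 3406848921/212737160939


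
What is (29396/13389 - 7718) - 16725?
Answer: -327237931/13389 ≈ -24441.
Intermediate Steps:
(29396/13389 - 7718) - 16725 = -103306906/13389 - 16725 = -327237931/13389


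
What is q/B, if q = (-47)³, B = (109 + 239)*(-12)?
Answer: 103823/4176 ≈ 24.862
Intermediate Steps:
B = -4176 (B = 348*(-12) = -4176)
q = -103823
q/B = -103823/(-4176) = -103823*(-1/4176) = 103823/4176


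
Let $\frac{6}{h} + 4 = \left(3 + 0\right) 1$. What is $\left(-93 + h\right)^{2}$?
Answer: $9801$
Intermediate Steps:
$h = -6$ ($h = \frac{6}{-4 + \left(3 + 0\right) 1} = \frac{6}{-4 + 3 \cdot 1} = \frac{6}{-4 + 3} = \frac{6}{-1} = 6 \left(-1\right) = -6$)
$\left(-93 + h\right)^{2} = \left(-93 - 6\right)^{2} = \left(-99\right)^{2} = 9801$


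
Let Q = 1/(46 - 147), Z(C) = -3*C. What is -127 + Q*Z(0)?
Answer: -127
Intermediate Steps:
Q = -1/101 (Q = 1/(-101) = -1/101 ≈ -0.0099010)
-127 + Q*Z(0) = -127 - (-3)*0/101 = -127 - 1/101*0 = -127 + 0 = -127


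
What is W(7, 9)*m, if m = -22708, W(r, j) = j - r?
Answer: -45416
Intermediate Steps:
W(7, 9)*m = (9 - 1*7)*(-22708) = (9 - 7)*(-22708) = 2*(-22708) = -45416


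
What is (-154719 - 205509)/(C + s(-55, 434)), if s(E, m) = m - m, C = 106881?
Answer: -120076/35627 ≈ -3.3704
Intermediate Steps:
s(E, m) = 0
(-154719 - 205509)/(C + s(-55, 434)) = (-154719 - 205509)/(106881 + 0) = -360228/106881 = -360228*1/106881 = -120076/35627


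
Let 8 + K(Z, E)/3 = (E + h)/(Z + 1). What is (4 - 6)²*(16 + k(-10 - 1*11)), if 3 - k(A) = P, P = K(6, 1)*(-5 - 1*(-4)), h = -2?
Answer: -152/7 ≈ -21.714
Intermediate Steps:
K(Z, E) = -24 + 3*(-2 + E)/(1 + Z) (K(Z, E) = -24 + 3*((E - 2)/(Z + 1)) = -24 + 3*((-2 + E)/(1 + Z)) = -24 + 3*(-2 + E)/(1 + Z))
P = 171/7 (P = (3*(-10 + 1 - 8*6)/(1 + 6))*(-5 - 1*(-4)) = (3*(-10 + 1 - 48)/7)*(-5 + 4) = (3*(⅐)*(-57))*(-1) = -171/7*(-1) = 171/7 ≈ 24.429)
k(A) = -150/7 (k(A) = 3 - 1*171/7 = 3 - 171/7 = -150/7)
(4 - 6)²*(16 + k(-10 - 1*11)) = (4 - 6)²*(16 - 150/7) = (-2)²*(-38/7) = 4*(-38/7) = -152/7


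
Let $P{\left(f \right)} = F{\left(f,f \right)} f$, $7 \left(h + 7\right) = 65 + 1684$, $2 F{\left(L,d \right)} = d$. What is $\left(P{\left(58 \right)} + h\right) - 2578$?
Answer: $- \frac{4572}{7} \approx -653.14$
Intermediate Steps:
$F{\left(L,d \right)} = \frac{d}{2}$
$h = \frac{1700}{7}$ ($h = -7 + \frac{65 + 1684}{7} = -7 + \frac{1}{7} \cdot 1749 = -7 + \frac{1749}{7} = \frac{1700}{7} \approx 242.86$)
$P{\left(f \right)} = \frac{f^{2}}{2}$ ($P{\left(f \right)} = \frac{f}{2} f = \frac{f^{2}}{2}$)
$\left(P{\left(58 \right)} + h\right) - 2578 = \left(\frac{58^{2}}{2} + \frac{1700}{7}\right) - 2578 = \left(\frac{1}{2} \cdot 3364 + \frac{1700}{7}\right) - 2578 = \left(1682 + \frac{1700}{7}\right) - 2578 = \frac{13474}{7} - 2578 = - \frac{4572}{7}$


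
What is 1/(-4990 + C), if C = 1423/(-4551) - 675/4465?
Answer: -4064043/20281459694 ≈ -0.00020038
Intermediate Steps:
C = -1885124/4064043 (C = 1423*(-1/4551) - 675*1/4465 = -1423/4551 - 135/893 = -1885124/4064043 ≈ -0.46385)
1/(-4990 + C) = 1/(-4990 - 1885124/4064043) = 1/(-20281459694/4064043) = -4064043/20281459694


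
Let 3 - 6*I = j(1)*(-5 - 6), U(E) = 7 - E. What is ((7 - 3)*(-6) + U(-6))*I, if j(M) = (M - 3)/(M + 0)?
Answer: 209/6 ≈ 34.833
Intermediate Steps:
j(M) = (-3 + M)/M
I = -19/6 (I = ½ - (-3 + 1)/1*(-5 - 6)/6 = ½ - 1*(-2)*(-11)/6 = ½ - (-1)*(-11)/3 = ½ - ⅙*22 = ½ - 11/3 = -19/6 ≈ -3.1667)
((7 - 3)*(-6) + U(-6))*I = ((7 - 3)*(-6) + (7 - 1*(-6)))*(-19/6) = (4*(-6) + (7 + 6))*(-19/6) = (-24 + 13)*(-19/6) = -11*(-19/6) = 209/6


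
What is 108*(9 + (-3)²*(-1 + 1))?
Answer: 972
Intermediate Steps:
108*(9 + (-3)²*(-1 + 1)) = 108*(9 + 9*0) = 108*(9 + 0) = 108*9 = 972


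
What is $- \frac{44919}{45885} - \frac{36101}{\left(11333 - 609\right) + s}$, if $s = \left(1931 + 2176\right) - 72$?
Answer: $- \frac{4802182}{1402105} \approx -3.425$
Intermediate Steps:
$s = 4035$ ($s = 4107 - 72 = 4035$)
$- \frac{44919}{45885} - \frac{36101}{\left(11333 - 609\right) + s} = - \frac{44919}{45885} - \frac{36101}{\left(11333 - 609\right) + 4035} = \left(-44919\right) \frac{1}{45885} - \frac{36101}{10724 + 4035} = - \frac{93}{95} - \frac{36101}{14759} = - \frac{4802182}{1402105}$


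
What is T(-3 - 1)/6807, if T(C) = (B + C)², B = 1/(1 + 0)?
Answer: 3/2269 ≈ 0.0013222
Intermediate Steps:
B = 1 (B = 1/1 = 1)
T(C) = (1 + C)²
T(-3 - 1)/6807 = (1 + (-3 - 1))²/6807 = (1 - 4)²*(1/6807) = (-3)²*(1/6807) = 9*(1/6807) = 3/2269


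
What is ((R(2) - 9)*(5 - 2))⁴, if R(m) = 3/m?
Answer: 4100625/16 ≈ 2.5629e+5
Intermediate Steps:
((R(2) - 9)*(5 - 2))⁴ = ((3/2 - 9)*(5 - 2))⁴ = ((3*(½) - 9)*3)⁴ = ((3/2 - 9)*3)⁴ = (-15/2*3)⁴ = (-45/2)⁴ = 4100625/16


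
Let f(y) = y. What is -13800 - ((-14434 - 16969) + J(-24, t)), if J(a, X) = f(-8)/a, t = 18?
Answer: 52808/3 ≈ 17603.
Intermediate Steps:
J(a, X) = -8/a
-13800 - ((-14434 - 16969) + J(-24, t)) = -13800 - ((-14434 - 16969) - 8/(-24)) = -13800 - (-31403 - 8*(-1/24)) = -13800 - (-31403 + ⅓) = -13800 - 1*(-94208/3) = -13800 + 94208/3 = 52808/3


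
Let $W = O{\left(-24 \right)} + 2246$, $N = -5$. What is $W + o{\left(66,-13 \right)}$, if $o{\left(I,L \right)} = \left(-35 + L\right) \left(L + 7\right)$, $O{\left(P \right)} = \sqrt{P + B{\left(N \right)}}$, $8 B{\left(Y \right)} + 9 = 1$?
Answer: $2534 + 5 i \approx 2534.0 + 5.0 i$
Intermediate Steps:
$B{\left(Y \right)} = -1$ ($B{\left(Y \right)} = - \frac{9}{8} + \frac{1}{8} \cdot 1 = - \frac{9}{8} + \frac{1}{8} = -1$)
$O{\left(P \right)} = \sqrt{-1 + P}$ ($O{\left(P \right)} = \sqrt{P - 1} = \sqrt{-1 + P}$)
$o{\left(I,L \right)} = \left(-35 + L\right) \left(7 + L\right)$
$W = 2246 + 5 i$ ($W = \sqrt{-1 - 24} + 2246 = \sqrt{-25} + 2246 = 5 i + 2246 = 2246 + 5 i \approx 2246.0 + 5.0 i$)
$W + o{\left(66,-13 \right)} = \left(2246 + 5 i\right) - \left(-119 - 169\right) = \left(2246 + 5 i\right) + \left(-245 + 169 + 364\right) = \left(2246 + 5 i\right) + 288 = 2534 + 5 i$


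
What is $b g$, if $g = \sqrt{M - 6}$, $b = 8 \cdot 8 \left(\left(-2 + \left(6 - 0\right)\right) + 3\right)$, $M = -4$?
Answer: $448 i \sqrt{10} \approx 1416.7 i$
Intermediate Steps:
$b = 448$ ($b = 64 \left(\left(-2 + \left(6 + 0\right)\right) + 3\right) = 64 \left(\left(-2 + 6\right) + 3\right) = 64 \left(4 + 3\right) = 64 \cdot 7 = 448$)
$g = i \sqrt{10}$ ($g = \sqrt{-4 - 6} = \sqrt{-10} = i \sqrt{10} \approx 3.1623 i$)
$b g = 448 i \sqrt{10}$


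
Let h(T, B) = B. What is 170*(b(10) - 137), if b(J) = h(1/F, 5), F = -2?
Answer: -22440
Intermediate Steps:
b(J) = 5
170*(b(10) - 137) = 170*(5 - 137) = 170*(-132) = -22440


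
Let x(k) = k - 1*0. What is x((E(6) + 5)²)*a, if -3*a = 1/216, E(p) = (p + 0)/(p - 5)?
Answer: -121/648 ≈ -0.18673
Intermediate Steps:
E(p) = p/(-5 + p)
a = -1/648 (a = -⅓/216 = -⅓*1/216 = -1/648 ≈ -0.0015432)
x(k) = k (x(k) = k + 0 = k)
x((E(6) + 5)²)*a = (6/(-5 + 6) + 5)²*(-1/648) = (6/1 + 5)²*(-1/648) = (6*1 + 5)²*(-1/648) = (6 + 5)²*(-1/648) = 11²*(-1/648) = 121*(-1/648) = -121/648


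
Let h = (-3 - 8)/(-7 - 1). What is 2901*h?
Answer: 31911/8 ≈ 3988.9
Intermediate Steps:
h = 11/8 (h = -11/(-8) = -11*(-⅛) = 11/8 ≈ 1.3750)
2901*h = 2901*(11/8) = 31911/8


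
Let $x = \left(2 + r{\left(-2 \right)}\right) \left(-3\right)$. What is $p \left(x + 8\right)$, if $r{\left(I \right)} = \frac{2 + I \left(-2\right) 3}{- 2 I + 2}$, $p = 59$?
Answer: $-295$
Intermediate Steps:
$r{\left(I \right)} = \frac{2 - 6 I}{2 - 2 I}$ ($r{\left(I \right)} = \frac{2 + - 2 I 3}{2 - 2 I} = \frac{2 - 6 I}{2 - 2 I}$)
$x = -13$ ($x = \left(2 + \frac{-1 + 3 \left(-2\right)}{-1 - 2}\right) \left(-3\right) = \left(2 + \frac{-1 - 6}{-3}\right) \left(-3\right) = \left(2 - - \frac{7}{3}\right) \left(-3\right) = \left(2 + \frac{7}{3}\right) \left(-3\right) = \frac{13}{3} \left(-3\right) = -13$)
$p \left(x + 8\right) = 59 \left(-13 + 8\right) = 59 \left(-5\right) = -295$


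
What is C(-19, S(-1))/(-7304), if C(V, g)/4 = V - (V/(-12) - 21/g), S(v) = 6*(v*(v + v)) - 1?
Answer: 2465/241032 ≈ 0.010227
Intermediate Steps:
S(v) = -1 + 12*v² (S(v) = 6*(v*(2*v)) - 1 = 6*(2*v²) - 1 = 12*v² - 1 = -1 + 12*v²)
C(V, g) = 84/g + 13*V/3 (C(V, g) = 4*(V - (V/(-12) - 21/g)) = 4*(V - (V*(-1/12) - 21/g)) = 4*(V - (-V/12 - 21/g)) = 4*(V - (-21/g - V/12)) = 4*(V + (21/g + V/12)) = 4*(21/g + 13*V/12) = 84/g + 13*V/3)
C(-19, S(-1))/(-7304) = (84/(-1 + 12*(-1)²) + (13/3)*(-19))/(-7304) = (84/(-1 + 12*1) - 247/3)*(-1/7304) = (84/(-1 + 12) - 247/3)*(-1/7304) = (84/11 - 247/3)*(-1/7304) = -2465/33*(-1/7304) = 2465/241032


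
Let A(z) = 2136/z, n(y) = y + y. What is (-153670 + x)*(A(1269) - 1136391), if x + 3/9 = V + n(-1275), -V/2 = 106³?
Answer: 3660357957493517/1269 ≈ 2.8844e+12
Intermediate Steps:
n(y) = 2*y
V = -2382032 (V = -2*106³ = -2*1191016 = -2382032)
x = -7153747/3 (x = -⅓ + (-2382032 + 2*(-1275)) = -⅓ + (-2382032 - 2550) = -⅓ - 2384582 = -7153747/3 ≈ -2.3846e+6)
(-153670 + x)*(A(1269) - 1136391) = (-153670 - 7153747/3)*(2136/1269 - 1136391) = -7614757*(2136*(1/1269) - 1136391)/3 = -7614757*(712/423 - 1136391)/3 = -7614757/3*(-480692681/423) = 3660357957493517/1269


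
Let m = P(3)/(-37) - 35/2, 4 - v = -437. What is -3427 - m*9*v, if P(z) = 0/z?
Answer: 132061/2 ≈ 66031.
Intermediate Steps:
v = 441 (v = 4 - 1*(-437) = 4 + 437 = 441)
P(z) = 0
m = -35/2 (m = 0/(-37) - 35/2 = 0*(-1/37) - 35*½ = 0 - 35/2 = -35/2 ≈ -17.500)
-3427 - m*9*v = -3427 - (-35)*9*441/2 = -3427 - (-35)*3969/2 = -3427 - 1*(-138915/2) = -3427 + 138915/2 = 132061/2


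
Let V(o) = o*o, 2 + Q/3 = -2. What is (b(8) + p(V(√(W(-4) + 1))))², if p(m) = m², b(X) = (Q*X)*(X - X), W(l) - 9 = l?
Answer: 1296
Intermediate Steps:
Q = -12 (Q = -6 + 3*(-2) = -6 - 6 = -12)
W(l) = 9 + l
b(X) = 0 (b(X) = (-12*X)*(X - X) = -12*X*0 = 0)
V(o) = o²
(b(8) + p(V(√(W(-4) + 1))))² = (0 + ((√((9 - 4) + 1))²)²)² = (0 + ((√(5 + 1))²)²)² = (0 + ((√6)²)²)² = (0 + 6²)² = (0 + 36)² = 36² = 1296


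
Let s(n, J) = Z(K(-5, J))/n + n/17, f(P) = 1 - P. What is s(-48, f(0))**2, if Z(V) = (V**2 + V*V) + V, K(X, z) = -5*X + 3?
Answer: 6017209/4624 ≈ 1301.3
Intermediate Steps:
K(X, z) = 3 - 5*X
Z(V) = V + 2*V**2 (Z(V) = (V**2 + V**2) + V = 2*V**2 + V = V + 2*V**2)
s(n, J) = 1596/n + n/17 (s(n, J) = ((3 - 5*(-5))*(1 + 2*(3 - 5*(-5))))/n + n/17 = ((3 + 25)*(1 + 2*(3 + 25)))/n + n*(1/17) = (28*(1 + 2*28))/n + n/17 = (28*(1 + 56))/n + n/17 = (28*57)/n + n/17 = 1596/n + n/17)
s(-48, f(0))**2 = (1596/(-48) + (1/17)*(-48))**2 = (1596*(-1/48) - 48/17)**2 = (-133/4 - 48/17)**2 = (-2453/68)**2 = 6017209/4624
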